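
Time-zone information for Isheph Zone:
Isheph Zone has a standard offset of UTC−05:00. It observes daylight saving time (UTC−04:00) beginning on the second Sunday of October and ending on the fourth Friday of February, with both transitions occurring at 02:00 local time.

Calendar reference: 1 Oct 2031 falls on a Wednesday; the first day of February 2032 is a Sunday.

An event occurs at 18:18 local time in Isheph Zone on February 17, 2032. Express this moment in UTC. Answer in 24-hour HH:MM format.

22:18

1 October 2031 is a Wednesday, so the first Sunday is October 5 and the second is October 12.
1 February 2032 is a Sunday, so the first Friday is February 6 and the fourth is February 27.
February 17, 2032 falls between 12 October 2031 and 27 February 2032, so daylight saving is in effect and Isheph Zone is at UTC−04:00.
18:18 local + 4h = 22:18 UTC.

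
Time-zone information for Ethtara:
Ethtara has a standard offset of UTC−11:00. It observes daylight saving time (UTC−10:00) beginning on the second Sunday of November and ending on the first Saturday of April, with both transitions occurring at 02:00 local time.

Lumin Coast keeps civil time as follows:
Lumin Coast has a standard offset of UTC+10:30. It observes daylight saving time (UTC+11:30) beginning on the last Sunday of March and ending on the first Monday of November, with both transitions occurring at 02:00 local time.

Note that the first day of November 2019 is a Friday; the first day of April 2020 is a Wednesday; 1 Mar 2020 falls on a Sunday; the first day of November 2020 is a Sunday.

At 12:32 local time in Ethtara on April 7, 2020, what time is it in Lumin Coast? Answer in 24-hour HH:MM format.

1 November 2019 is a Friday, so the first Sunday is November 3 and the second is November 10.
1 April 2020 is a Wednesday, so the first Saturday is April 4.
April 7, 2020 does not fall between 10 November 2019 and 4 April 2020, so daylight saving is not in effect and Ethtara is at UTC−11:00.
12:32 Ethtara + 11h = 23:32 UTC.
1 March 2020 is a Sunday, so Sundays fall on 1, 8, 15, 22, 29; the last is March 29.
1 November 2020 is a Sunday, so the first Monday is November 2.
At the standard offset (UTC+10:30), 23:32 UTC + 10h30m = 10:02 Lumin Coast standard time (rolling into the next day, 8 April 2020).
The standard-time date in Lumin Coast, April 8, 2020, lies within the daylight-saving period (29 March – 2 November), so Lumin Coast is on daylight time, UTC+11:30.
23:32 UTC + 11h30m = 11:02 Lumin Coast (rolling into the next day, 8 April 2020).

11:02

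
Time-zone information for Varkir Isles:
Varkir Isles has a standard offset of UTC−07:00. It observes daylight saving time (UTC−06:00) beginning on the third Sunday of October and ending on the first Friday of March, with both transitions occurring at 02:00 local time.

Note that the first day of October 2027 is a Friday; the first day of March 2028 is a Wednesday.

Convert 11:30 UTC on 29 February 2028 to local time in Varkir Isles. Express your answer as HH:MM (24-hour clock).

05:30

1 October 2027 is a Friday, so the first Sunday is October 3 and the third is October 17.
1 March 2028 is a Wednesday, so the first Friday is March 3.
At the standard offset (UTC−07:00), 11:30 UTC − 7h = 04:30 Varkir Isles standard time.
The standard-time date in Varkir Isles, 29 February 2028, lies within the daylight-saving period (17 October 2027 – 3 March 2028), so Varkir Isles is on daylight time, UTC−06:00.
11:30 UTC − 6h = 05:30 local.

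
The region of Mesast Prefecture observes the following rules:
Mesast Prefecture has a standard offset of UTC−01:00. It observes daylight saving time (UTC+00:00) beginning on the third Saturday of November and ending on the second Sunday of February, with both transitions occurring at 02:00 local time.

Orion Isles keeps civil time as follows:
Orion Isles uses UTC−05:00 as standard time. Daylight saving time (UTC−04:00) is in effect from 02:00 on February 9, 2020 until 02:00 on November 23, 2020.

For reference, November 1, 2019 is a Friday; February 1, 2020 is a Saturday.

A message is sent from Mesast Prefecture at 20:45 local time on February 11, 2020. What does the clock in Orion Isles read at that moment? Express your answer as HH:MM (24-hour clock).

17:45

1 November 2019 is a Friday, so the first Saturday is November 2 and the third is November 16.
1 February 2020 is a Saturday, so the first Sunday is February 2 and the second is February 9.
February 11, 2020 is outside the daylight-saving period (16 November 2019 – 9 February 2020), so Mesast Prefecture is on standard time, UTC−01:00.
20:45 Mesast Prefecture + 1h = 21:45 UTC.
At the standard offset (UTC−05:00), 21:45 UTC − 5h = 16:45 Orion Isles standard time.
The standard-time date in Orion Isles, February 11, 2020, falls between 9 February and 23 November, so daylight saving is in effect and Orion Isles is at UTC−04:00.
21:45 UTC − 4h = 17:45 Orion Isles.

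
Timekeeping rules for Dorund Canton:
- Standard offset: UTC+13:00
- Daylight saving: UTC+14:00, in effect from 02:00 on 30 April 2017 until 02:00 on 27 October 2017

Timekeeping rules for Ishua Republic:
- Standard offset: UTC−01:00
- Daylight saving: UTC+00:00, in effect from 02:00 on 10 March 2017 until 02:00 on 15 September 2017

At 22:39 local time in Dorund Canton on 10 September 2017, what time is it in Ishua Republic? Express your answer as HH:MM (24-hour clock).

08:39

Daylight saving runs 30 April – 27 October; 10 September 2017 is inside that window, so Dorund Canton is at UTC+14:00.
22:39 Dorund Canton − 14h = 08:39 UTC.
At the standard offset (UTC−01:00), 08:39 UTC − 1h = 07:39 Ishua Republic standard time.
Daylight saving runs 10 March – 15 September; the standard-time date in Ishua Republic, 10 September 2017, is inside that window, so Ishua Republic is at UTC+00:00.
08:39 UTC + 0h = 08:39 Ishua Republic.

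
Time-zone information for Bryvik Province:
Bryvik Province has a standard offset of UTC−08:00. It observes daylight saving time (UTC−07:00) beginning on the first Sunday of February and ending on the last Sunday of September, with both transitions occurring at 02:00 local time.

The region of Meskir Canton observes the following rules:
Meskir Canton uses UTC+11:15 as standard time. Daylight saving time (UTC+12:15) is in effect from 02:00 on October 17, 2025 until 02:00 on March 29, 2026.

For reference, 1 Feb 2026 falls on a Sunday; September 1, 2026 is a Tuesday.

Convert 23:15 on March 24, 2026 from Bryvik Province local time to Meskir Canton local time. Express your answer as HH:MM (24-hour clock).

18:30

1 February 2026 is a Sunday, so the first Sunday is February 1.
1 September 2026 is a Tuesday, so Sundays fall on 6, 13, 20, 27; the last is September 27.
Daylight saving runs 1 February – 27 September; March 24, 2026 is inside that window, so Bryvik Province is at UTC−07:00.
23:15 Bryvik Province + 7h = 06:15 UTC (rolling into the next day, 25 March 2026).
At the standard offset (UTC+11:15), 06:15 UTC + 11h15m = 17:30 Meskir Canton standard time.
The standard-time date in Meskir Canton, March 25, 2026, lies within the daylight-saving period (17 October 2025 – 29 March 2026), so Meskir Canton is on daylight time, UTC+12:15.
06:15 UTC + 12h15m = 18:30 Meskir Canton.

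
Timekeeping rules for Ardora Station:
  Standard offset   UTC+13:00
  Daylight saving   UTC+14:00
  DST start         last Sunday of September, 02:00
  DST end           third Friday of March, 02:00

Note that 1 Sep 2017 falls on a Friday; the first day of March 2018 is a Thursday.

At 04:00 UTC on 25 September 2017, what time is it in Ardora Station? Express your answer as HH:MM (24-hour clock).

1 September 2017 is a Friday, so Sundays fall on 3, 10, 17, 24; the last is September 24.
1 March 2018 is a Thursday, so the first Friday is March 2 and the third is March 16.
At the standard offset (UTC+13:00), 04:00 UTC + 13h = 17:00 Ardora Station standard time.
The standard-time date in Ardora Station, 25 September 2017, falls between 24 September 2017 and 16 March 2018, so daylight saving is in effect and Ardora Station is at UTC+14:00.
04:00 UTC + 14h = 18:00 local.

18:00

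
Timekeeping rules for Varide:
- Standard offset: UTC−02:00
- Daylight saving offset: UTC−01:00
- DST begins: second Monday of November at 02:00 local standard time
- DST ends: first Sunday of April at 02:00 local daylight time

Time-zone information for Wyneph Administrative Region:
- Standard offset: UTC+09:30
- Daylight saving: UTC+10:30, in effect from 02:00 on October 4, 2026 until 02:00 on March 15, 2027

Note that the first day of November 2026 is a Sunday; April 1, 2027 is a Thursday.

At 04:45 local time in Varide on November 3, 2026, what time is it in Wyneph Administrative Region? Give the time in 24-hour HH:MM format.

1 November 2026 is a Sunday, so the first Monday is November 2 and the second is November 9.
1 April 2027 is a Thursday, so the first Sunday is April 4.
November 3, 2026 is outside the daylight-saving period (9 November 2026 – 4 April 2027), so Varide is on standard time, UTC−02:00.
04:45 Varide + 2h = 06:45 UTC.
At the standard offset (UTC+09:30), 06:45 UTC + 9h30m = 16:15 Wyneph Administrative Region standard time.
The standard-time date in Wyneph Administrative Region, November 3, 2026, lies within the daylight-saving period (4 October 2026 – 15 March 2027), so Wyneph Administrative Region is on daylight time, UTC+10:30.
06:45 UTC + 10h30m = 17:15 Wyneph Administrative Region.

17:15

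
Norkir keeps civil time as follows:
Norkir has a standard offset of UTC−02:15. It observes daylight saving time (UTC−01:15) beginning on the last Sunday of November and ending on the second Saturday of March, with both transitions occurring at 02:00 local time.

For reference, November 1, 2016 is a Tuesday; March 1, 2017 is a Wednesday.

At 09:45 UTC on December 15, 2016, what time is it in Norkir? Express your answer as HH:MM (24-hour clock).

1 November 2016 is a Tuesday, so Sundays fall on 6, 13, 20, 27; the last is November 27.
1 March 2017 is a Wednesday, so the first Saturday is March 4 and the second is March 11.
At the standard offset (UTC−02:15), 09:45 UTC − 2h15m = 07:30 Norkir standard time.
The standard-time date in Norkir, December 15, 2016, lies within the daylight-saving period (27 November 2016 – 11 March 2017), so Norkir is on daylight time, UTC−01:15.
09:45 UTC − 1h15m = 08:30 local.

08:30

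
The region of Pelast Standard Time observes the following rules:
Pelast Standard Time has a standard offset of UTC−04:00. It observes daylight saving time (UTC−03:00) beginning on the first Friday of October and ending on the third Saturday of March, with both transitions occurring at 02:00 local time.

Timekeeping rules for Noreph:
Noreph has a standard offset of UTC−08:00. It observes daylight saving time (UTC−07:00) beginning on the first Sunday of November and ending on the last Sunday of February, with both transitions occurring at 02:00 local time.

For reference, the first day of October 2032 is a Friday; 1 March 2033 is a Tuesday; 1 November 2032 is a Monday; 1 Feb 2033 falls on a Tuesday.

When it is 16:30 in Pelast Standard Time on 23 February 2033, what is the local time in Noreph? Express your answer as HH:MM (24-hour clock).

12:30

1 October 2032 is a Friday, so the first Friday is October 1.
1 March 2033 is a Tuesday, so the first Saturday is March 5 and the third is March 19.
Daylight saving runs 1 October 2032 – 19 March 2033; 23 February 2033 is inside that window, so Pelast Standard Time is at UTC−03:00.
16:30 Pelast Standard Time + 3h = 19:30 UTC.
1 November 2032 is a Monday, so the first Sunday is November 7.
1 February 2033 is a Tuesday, so Sundays fall on 6, 13, 20, 27; the last is February 27.
At the standard offset (UTC−08:00), 19:30 UTC − 8h = 11:30 Noreph standard time.
The standard-time date in Noreph, 23 February 2033, lies within the daylight-saving period (7 November 2032 – 27 February 2033), so Noreph is on daylight time, UTC−07:00.
19:30 UTC − 7h = 12:30 Noreph.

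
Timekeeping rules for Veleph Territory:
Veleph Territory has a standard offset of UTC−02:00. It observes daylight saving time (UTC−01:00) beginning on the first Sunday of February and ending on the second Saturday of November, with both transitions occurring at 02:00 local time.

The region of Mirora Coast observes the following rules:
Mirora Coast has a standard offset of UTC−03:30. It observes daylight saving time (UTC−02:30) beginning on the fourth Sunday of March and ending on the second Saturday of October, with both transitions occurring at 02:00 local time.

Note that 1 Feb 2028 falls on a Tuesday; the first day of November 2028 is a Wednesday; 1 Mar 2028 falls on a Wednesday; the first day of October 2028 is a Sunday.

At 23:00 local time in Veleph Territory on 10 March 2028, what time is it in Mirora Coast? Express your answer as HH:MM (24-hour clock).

1 February 2028 is a Tuesday, so the first Sunday is February 6.
1 November 2028 is a Wednesday, so the first Saturday is November 4 and the second is November 11.
10 March 2028 falls between 6 February and 11 November, so daylight saving is in effect and Veleph Territory is at UTC−01:00.
23:00 Veleph Territory + 1h = 00:00 UTC (rolling into the next day, 11 March 2028).
1 March 2028 is a Wednesday, so the first Sunday is March 5 and the fourth is March 26.
1 October 2028 is a Sunday, so the first Saturday is October 7 and the second is October 14.
At the standard offset (UTC−03:30), 00:00 UTC − 3h30m = 20:30 Mirora Coast standard time (rolling into the previous day, 10 March 2028).
Daylight saving runs 26 March – 14 October; the standard-time date in Mirora Coast, 10 March 2028, is outside that window, so Mirora Coast is on standard time at UTC−03:30.
00:00 UTC − 3h30m = 20:30 Mirora Coast (rolling into the previous day, 10 March 2028).

20:30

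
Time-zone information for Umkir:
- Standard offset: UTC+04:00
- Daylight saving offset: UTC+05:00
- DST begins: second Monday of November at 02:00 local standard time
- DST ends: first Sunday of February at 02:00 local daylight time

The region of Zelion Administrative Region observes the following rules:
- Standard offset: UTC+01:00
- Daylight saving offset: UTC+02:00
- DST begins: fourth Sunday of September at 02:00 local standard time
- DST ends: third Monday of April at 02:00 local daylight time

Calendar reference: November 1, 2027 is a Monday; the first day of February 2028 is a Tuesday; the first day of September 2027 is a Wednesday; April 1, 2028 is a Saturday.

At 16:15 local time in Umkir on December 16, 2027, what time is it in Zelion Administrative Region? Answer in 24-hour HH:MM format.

1 November 2027 is a Monday, so the first Monday is November 1 and the second is November 8.
1 February 2028 is a Tuesday, so the first Sunday is February 6.
December 16, 2027 falls between 8 November 2027 and 6 February 2028, so daylight saving is in effect and Umkir is at UTC+05:00.
16:15 Umkir − 5h = 11:15 UTC.
1 September 2027 is a Wednesday, so the first Sunday is September 5 and the fourth is September 26.
1 April 2028 is a Saturday, so the first Monday is April 3 and the third is April 17.
At the standard offset (UTC+01:00), 11:15 UTC + 1h = 12:15 Zelion Administrative Region standard time.
The standard-time date in Zelion Administrative Region, December 16, 2027, lies within the daylight-saving period (26 September 2027 – 17 April 2028), so Zelion Administrative Region is on daylight time, UTC+02:00.
11:15 UTC + 2h = 13:15 Zelion Administrative Region.

13:15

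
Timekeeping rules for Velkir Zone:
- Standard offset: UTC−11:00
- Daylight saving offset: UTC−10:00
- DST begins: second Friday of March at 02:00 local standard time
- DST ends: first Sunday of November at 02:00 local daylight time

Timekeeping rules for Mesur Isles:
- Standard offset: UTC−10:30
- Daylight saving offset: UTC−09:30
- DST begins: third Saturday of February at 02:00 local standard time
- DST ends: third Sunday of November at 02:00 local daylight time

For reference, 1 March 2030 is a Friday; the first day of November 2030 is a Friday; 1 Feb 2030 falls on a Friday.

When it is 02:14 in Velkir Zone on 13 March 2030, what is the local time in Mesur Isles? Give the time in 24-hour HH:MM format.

02:44

1 March 2030 is a Friday, so the first Friday is March 1 and the second is March 8.
1 November 2030 is a Friday, so the first Sunday is November 3.
13 March 2030 lies within the daylight-saving period (8 March – 3 November), so Velkir Zone is on daylight time, UTC−10:00.
02:14 Velkir Zone + 10h = 12:14 UTC.
1 February 2030 is a Friday, so the first Saturday is February 2 and the third is February 16.
1 November 2030 is a Friday, so the first Sunday is November 3 and the third is November 17.
At the standard offset (UTC−10:30), 12:14 UTC − 10h30m = 01:44 Mesur Isles standard time.
Daylight saving runs 16 February – 17 November; the standard-time date in Mesur Isles, 13 March 2030, is inside that window, so Mesur Isles is at UTC−09:30.
12:14 UTC − 9h30m = 02:44 Mesur Isles.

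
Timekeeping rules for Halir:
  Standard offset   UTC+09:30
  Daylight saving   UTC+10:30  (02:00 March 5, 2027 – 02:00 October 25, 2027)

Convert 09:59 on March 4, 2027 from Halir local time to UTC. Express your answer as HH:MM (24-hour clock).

00:29

March 4, 2027 does not fall between 5 March and 25 October, so daylight saving is not in effect and Halir is at UTC+09:30.
09:59 local − 9h30m = 00:29 UTC.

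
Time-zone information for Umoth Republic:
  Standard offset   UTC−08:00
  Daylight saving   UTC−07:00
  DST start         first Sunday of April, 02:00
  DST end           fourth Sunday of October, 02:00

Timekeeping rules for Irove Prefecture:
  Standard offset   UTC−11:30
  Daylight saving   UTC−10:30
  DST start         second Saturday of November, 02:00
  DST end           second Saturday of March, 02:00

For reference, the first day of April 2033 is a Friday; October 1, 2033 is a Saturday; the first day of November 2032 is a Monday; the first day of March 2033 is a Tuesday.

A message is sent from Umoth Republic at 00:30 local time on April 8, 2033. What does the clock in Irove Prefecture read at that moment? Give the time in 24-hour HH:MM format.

1 April 2033 is a Friday, so the first Sunday is April 3.
1 October 2033 is a Saturday, so the first Sunday is October 2 and the fourth is October 23.
Daylight saving runs 3 April – 23 October; April 8, 2033 is inside that window, so Umoth Republic is at UTC−07:00.
00:30 Umoth Republic + 7h = 07:30 UTC.
1 November 2032 is a Monday, so the first Saturday is November 6 and the second is November 13.
1 March 2033 is a Tuesday, so the first Saturday is March 5 and the second is March 12.
At the standard offset (UTC−11:30), 07:30 UTC − 11h30m = 20:00 Irove Prefecture standard time (rolling into the previous day, 7 April 2033).
The standard-time date in Irove Prefecture, April 7, 2033, does not fall between 13 November 2032 and 12 March 2033, so daylight saving is not in effect and Irove Prefecture is at UTC−11:30.
07:30 UTC − 11h30m = 20:00 Irove Prefecture (rolling into the previous day, 7 April 2033).

20:00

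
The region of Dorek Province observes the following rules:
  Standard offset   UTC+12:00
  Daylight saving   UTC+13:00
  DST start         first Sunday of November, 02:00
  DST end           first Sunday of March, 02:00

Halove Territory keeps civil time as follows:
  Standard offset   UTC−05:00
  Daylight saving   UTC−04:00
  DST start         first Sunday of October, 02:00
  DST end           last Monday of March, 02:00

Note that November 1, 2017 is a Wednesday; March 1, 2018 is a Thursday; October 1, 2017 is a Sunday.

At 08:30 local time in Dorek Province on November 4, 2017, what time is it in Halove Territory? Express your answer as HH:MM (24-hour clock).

1 November 2017 is a Wednesday, so the first Sunday is November 5.
1 March 2018 is a Thursday, so the first Sunday is March 4.
November 4, 2017 is outside the daylight-saving period (5 November 2017 – 4 March 2018), so Dorek Province is on standard time, UTC+12:00.
08:30 Dorek Province − 12h = 20:30 UTC (rolling into the previous day, 3 November 2017).
1 October 2017 is a Sunday, so the first Sunday is October 1.
1 March 2018 is a Thursday, so Mondays fall on 5, 12, 19, 26; the last is March 26.
At the standard offset (UTC−05:00), 20:30 UTC − 5h = 15:30 Halove Territory standard time.
Daylight saving runs 1 October 2017 – 26 March 2018; the standard-time date in Halove Territory, November 3, 2017, is inside that window, so Halove Territory is at UTC−04:00.
20:30 UTC − 4h = 16:30 Halove Territory.

16:30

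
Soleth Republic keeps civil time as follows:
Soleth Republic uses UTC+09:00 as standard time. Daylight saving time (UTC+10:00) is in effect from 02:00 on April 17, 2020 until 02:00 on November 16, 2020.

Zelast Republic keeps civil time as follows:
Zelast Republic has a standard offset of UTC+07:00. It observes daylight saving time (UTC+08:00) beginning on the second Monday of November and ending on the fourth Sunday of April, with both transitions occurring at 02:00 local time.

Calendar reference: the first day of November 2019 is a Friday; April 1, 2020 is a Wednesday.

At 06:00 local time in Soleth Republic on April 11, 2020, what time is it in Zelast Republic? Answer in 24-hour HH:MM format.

05:00

April 11, 2020 does not fall between 17 April and 16 November, so daylight saving is not in effect and Soleth Republic is at UTC+09:00.
06:00 Soleth Republic − 9h = 21:00 UTC (rolling into the previous day, 10 April 2020).
1 November 2019 is a Friday, so the first Monday is November 4 and the second is November 11.
1 April 2020 is a Wednesday, so the first Sunday is April 5 and the fourth is April 26.
At the standard offset (UTC+07:00), 21:00 UTC + 7h = 04:00 Zelast Republic standard time (rolling into the next day, 11 April 2020).
The standard-time date in Zelast Republic, April 11, 2020, falls between 11 November 2019 and 26 April 2020, so daylight saving is in effect and Zelast Republic is at UTC+08:00.
21:00 UTC + 8h = 05:00 Zelast Republic (rolling into the next day, 11 April 2020).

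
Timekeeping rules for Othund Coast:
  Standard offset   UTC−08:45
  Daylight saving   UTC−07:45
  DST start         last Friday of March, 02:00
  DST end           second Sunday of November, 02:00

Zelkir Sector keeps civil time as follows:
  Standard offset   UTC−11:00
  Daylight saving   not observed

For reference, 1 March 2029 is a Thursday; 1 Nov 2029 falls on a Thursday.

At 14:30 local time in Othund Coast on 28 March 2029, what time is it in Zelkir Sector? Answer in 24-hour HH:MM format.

1 March 2029 is a Thursday, so Fridays fall on 2, 9, 16, 23, 30; the last is March 30.
1 November 2029 is a Thursday, so the first Sunday is November 4 and the second is November 11.
28 March 2029 is outside the daylight-saving period (30 March – 11 November), so Othund Coast is on standard time, UTC−08:45.
14:30 Othund Coast + 8h45m = 23:15 UTC.
Zelkir Sector has no daylight saving, so its offset is UTC−11:00 year-round.
23:15 UTC − 11h = 12:15 Zelkir Sector.

12:15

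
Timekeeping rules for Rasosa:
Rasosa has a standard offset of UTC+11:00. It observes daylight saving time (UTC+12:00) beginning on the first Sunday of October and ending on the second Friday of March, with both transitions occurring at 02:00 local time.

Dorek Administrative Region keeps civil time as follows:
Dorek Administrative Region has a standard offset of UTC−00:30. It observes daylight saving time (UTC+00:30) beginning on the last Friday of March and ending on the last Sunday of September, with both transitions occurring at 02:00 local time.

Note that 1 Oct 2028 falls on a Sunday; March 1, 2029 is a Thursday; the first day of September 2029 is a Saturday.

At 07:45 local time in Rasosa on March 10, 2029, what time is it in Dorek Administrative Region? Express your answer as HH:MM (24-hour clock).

1 October 2028 is a Sunday, so the first Sunday is October 1.
1 March 2029 is a Thursday, so the first Friday is March 2 and the second is March 9.
Daylight saving runs 1 October 2028 – 9 March 2029; March 10, 2029 is outside that window, so Rasosa is on standard time at UTC+11:00.
07:45 Rasosa − 11h = 20:45 UTC (rolling into the previous day, 9 March 2029).
1 March 2029 is a Thursday, so Fridays fall on 2, 9, 16, 23, 30; the last is March 30.
1 September 2029 is a Saturday, so Sundays fall on 2, 9, 16, 23, 30; the last is September 30.
At the standard offset (UTC−00:30), 20:45 UTC − 0h30m = 20:15 Dorek Administrative Region standard time.
Daylight saving runs 30 March – 30 September; the standard-time date in Dorek Administrative Region, March 9, 2029, is outside that window, so Dorek Administrative Region is on standard time at UTC−00:30.
20:45 UTC − 0h30m = 20:15 Dorek Administrative Region.

20:15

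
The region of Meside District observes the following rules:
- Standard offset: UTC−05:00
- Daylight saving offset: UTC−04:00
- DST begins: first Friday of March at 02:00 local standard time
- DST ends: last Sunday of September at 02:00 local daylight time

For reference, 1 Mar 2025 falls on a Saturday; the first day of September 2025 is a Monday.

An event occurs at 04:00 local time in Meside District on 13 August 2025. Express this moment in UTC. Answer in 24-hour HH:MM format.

08:00

1 March 2025 is a Saturday, so the first Friday is March 7.
1 September 2025 is a Monday, so Sundays fall on 7, 14, 21, 28; the last is September 28.
Daylight saving runs 7 March – 28 September; 13 August 2025 is inside that window, so Meside District is at UTC−04:00.
04:00 local + 4h = 08:00 UTC.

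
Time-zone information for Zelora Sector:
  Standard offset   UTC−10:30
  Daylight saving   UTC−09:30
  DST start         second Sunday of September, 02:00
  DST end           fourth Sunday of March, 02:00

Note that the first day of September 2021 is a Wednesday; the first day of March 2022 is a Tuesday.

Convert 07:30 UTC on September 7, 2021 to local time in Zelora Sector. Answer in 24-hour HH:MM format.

21:00

1 September 2021 is a Wednesday, so the first Sunday is September 5 and the second is September 12.
1 March 2022 is a Tuesday, so the first Sunday is March 6 and the fourth is March 27.
At the standard offset (UTC−10:30), 07:30 UTC − 10h30m = 21:00 Zelora Sector standard time (rolling into the previous day, 6 September 2021).
Daylight saving runs 12 September 2021 – 27 March 2022; the standard-time date in Zelora Sector, September 6, 2021, is outside that window, so Zelora Sector is on standard time at UTC−10:30.
07:30 UTC − 10h30m = 21:00 local (rolling into the previous day, 6 September 2021).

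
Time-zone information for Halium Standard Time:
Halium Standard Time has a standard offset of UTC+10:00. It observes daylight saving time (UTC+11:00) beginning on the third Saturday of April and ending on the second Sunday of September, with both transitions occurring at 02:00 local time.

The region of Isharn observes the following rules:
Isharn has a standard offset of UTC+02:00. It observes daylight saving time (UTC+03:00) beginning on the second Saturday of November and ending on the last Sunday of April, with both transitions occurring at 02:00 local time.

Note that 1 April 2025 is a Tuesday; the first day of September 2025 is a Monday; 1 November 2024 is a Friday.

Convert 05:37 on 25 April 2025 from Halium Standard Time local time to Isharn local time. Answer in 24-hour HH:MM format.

1 April 2025 is a Tuesday, so the first Saturday is April 5 and the third is April 19.
1 September 2025 is a Monday, so the first Sunday is September 7 and the second is September 14.
25 April 2025 falls between 19 April and 14 September, so daylight saving is in effect and Halium Standard Time is at UTC+11:00.
05:37 Halium Standard Time − 11h = 18:37 UTC (rolling into the previous day, 24 April 2025).
1 November 2024 is a Friday, so the first Saturday is November 2 and the second is November 9.
1 April 2025 is a Tuesday, so Sundays fall on 6, 13, 20, 27; the last is April 27.
At the standard offset (UTC+02:00), 18:37 UTC + 2h = 20:37 Isharn standard time.
The standard-time date in Isharn, 24 April 2025, lies within the daylight-saving period (9 November 2024 – 27 April 2025), so Isharn is on daylight time, UTC+03:00.
18:37 UTC + 3h = 21:37 Isharn.

21:37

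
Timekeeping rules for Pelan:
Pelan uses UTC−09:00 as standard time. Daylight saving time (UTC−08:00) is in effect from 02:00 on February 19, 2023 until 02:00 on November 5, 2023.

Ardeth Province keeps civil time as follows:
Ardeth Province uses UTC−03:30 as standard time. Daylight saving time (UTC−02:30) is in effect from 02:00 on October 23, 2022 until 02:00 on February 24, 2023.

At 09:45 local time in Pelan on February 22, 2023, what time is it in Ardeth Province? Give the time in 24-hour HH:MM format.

February 22, 2023 lies within the daylight-saving period (19 February – 5 November), so Pelan is on daylight time, UTC−08:00.
09:45 Pelan + 8h = 17:45 UTC.
At the standard offset (UTC−03:30), 17:45 UTC − 3h30m = 14:15 Ardeth Province standard time.
The standard-time date in Ardeth Province, February 22, 2023, falls between 23 October 2022 and 24 February 2023, so daylight saving is in effect and Ardeth Province is at UTC−02:30.
17:45 UTC − 2h30m = 15:15 Ardeth Province.

15:15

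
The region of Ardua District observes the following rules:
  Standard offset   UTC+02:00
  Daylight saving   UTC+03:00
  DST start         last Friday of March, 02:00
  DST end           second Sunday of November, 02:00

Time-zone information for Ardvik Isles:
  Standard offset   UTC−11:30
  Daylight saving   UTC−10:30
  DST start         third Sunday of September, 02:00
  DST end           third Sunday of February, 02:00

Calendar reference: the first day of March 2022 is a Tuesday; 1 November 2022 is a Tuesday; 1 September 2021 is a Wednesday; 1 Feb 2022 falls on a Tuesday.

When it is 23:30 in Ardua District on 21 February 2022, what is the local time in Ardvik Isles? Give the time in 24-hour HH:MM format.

10:00

1 March 2022 is a Tuesday, so Fridays fall on 4, 11, 18, 25; the last is March 25.
1 November 2022 is a Tuesday, so the first Sunday is November 6 and the second is November 13.
Daylight saving runs 25 March – 13 November; 21 February 2022 is outside that window, so Ardua District is on standard time at UTC+02:00.
23:30 Ardua District − 2h = 21:30 UTC.
1 September 2021 is a Wednesday, so the first Sunday is September 5 and the third is September 19.
1 February 2022 is a Tuesday, so the first Sunday is February 6 and the third is February 20.
At the standard offset (UTC−11:30), 21:30 UTC − 11h30m = 10:00 Ardvik Isles standard time.
Daylight saving runs 19 September 2021 – 20 February 2022; the standard-time date in Ardvik Isles, 21 February 2022, is outside that window, so Ardvik Isles is on standard time at UTC−11:30.
21:30 UTC − 11h30m = 10:00 Ardvik Isles.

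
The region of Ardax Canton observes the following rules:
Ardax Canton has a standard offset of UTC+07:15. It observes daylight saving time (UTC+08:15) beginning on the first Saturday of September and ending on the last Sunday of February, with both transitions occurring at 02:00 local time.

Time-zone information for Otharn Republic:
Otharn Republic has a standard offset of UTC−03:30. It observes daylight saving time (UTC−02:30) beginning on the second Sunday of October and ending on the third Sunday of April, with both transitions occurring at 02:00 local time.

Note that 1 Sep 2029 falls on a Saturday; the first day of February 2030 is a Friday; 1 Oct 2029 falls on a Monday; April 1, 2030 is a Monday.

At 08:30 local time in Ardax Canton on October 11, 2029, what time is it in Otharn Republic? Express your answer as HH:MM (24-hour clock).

20:45

1 September 2029 is a Saturday, so the first Saturday is September 1.
1 February 2030 is a Friday, so Sundays fall on 3, 10, 17, 24; the last is February 24.
October 11, 2029 lies within the daylight-saving period (1 September 2029 – 24 February 2030), so Ardax Canton is on daylight time, UTC+08:15.
08:30 Ardax Canton − 8h15m = 00:15 UTC.
1 October 2029 is a Monday, so the first Sunday is October 7 and the second is October 14.
1 April 2030 is a Monday, so the first Sunday is April 7 and the third is April 21.
At the standard offset (UTC−03:30), 00:15 UTC − 3h30m = 20:45 Otharn Republic standard time (rolling into the previous day, 10 October 2029).
Daylight saving runs 14 October 2029 – 21 April 2030; the standard-time date in Otharn Republic, October 10, 2029, is outside that window, so Otharn Republic is on standard time at UTC−03:30.
00:15 UTC − 3h30m = 20:45 Otharn Republic (rolling into the previous day, 10 October 2029).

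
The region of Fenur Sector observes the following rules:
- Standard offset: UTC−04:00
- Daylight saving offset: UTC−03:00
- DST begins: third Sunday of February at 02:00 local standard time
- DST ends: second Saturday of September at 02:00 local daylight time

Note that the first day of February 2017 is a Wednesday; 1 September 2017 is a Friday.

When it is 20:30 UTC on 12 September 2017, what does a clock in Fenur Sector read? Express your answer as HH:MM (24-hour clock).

1 February 2017 is a Wednesday, so the first Sunday is February 5 and the third is February 19.
1 September 2017 is a Friday, so the first Saturday is September 2 and the second is September 9.
At the standard offset (UTC−04:00), 20:30 UTC − 4h = 16:30 Fenur Sector standard time.
The standard-time date in Fenur Sector, 12 September 2017, does not fall between 19 February and 9 September, so daylight saving is not in effect and Fenur Sector is at UTC−04:00.
20:30 UTC − 4h = 16:30 local.

16:30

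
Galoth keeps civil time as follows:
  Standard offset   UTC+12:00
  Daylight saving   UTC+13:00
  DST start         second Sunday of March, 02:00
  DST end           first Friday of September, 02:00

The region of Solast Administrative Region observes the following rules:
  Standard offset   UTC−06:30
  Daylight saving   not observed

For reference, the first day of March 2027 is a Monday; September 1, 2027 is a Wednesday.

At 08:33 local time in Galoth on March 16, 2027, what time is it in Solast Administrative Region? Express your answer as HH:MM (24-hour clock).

13:03

1 March 2027 is a Monday, so the first Sunday is March 7 and the second is March 14.
1 September 2027 is a Wednesday, so the first Friday is September 3.
March 16, 2027 falls between 14 March and 3 September, so daylight saving is in effect and Galoth is at UTC+13:00.
08:33 Galoth − 13h = 19:33 UTC (rolling into the previous day, 15 March 2027).
Solast Administrative Region stays on UTC−06:30 all year.
19:33 UTC − 6h30m = 13:03 Solast Administrative Region.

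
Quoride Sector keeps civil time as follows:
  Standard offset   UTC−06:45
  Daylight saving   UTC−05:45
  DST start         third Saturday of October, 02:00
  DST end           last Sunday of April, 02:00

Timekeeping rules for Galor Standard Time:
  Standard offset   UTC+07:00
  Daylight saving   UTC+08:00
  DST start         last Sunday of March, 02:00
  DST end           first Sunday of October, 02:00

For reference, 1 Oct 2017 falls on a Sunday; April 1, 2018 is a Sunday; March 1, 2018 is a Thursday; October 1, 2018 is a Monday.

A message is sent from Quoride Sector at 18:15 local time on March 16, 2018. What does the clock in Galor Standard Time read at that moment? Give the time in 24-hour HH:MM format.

1 October 2017 is a Sunday, so the first Saturday is October 7 and the third is October 21.
1 April 2018 is a Sunday, so Sundays fall on 1, 8, 15, 22, 29; the last is April 29.
March 16, 2018 falls between 21 October 2017 and 29 April 2018, so daylight saving is in effect and Quoride Sector is at UTC−05:45.
18:15 Quoride Sector + 5h45m = 00:00 UTC (rolling into the next day, 17 March 2018).
1 March 2018 is a Thursday, so Sundays fall on 4, 11, 18, 25; the last is March 25.
1 October 2018 is a Monday, so the first Sunday is October 7.
At the standard offset (UTC+07:00), 00:00 UTC + 7h = 07:00 Galor Standard Time standard time.
Daylight saving runs 25 March – 7 October; the standard-time date in Galor Standard Time, March 17, 2018, is outside that window, so Galor Standard Time is on standard time at UTC+07:00.
00:00 UTC + 7h = 07:00 Galor Standard Time.

07:00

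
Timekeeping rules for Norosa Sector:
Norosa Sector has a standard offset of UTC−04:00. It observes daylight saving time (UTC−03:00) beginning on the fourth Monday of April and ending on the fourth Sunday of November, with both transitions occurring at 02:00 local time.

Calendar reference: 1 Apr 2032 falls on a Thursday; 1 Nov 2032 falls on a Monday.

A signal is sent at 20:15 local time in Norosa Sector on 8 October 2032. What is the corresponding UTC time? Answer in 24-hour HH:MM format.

1 April 2032 is a Thursday, so the first Monday is April 5 and the fourth is April 26.
1 November 2032 is a Monday, so the first Sunday is November 7 and the fourth is November 28.
Daylight saving runs 26 April – 28 November; 8 October 2032 is inside that window, so Norosa Sector is at UTC−03:00.
20:15 local + 3h = 23:15 UTC.

23:15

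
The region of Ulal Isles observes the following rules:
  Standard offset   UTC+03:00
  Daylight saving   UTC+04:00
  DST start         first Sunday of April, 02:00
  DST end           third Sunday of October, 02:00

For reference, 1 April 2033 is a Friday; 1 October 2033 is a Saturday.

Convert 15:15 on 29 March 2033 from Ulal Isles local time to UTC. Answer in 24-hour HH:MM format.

12:15

1 April 2033 is a Friday, so the first Sunday is April 3.
1 October 2033 is a Saturday, so the first Sunday is October 2 and the third is October 16.
Daylight saving runs 3 April – 16 October; 29 March 2033 is outside that window, so Ulal Isles is on standard time at UTC+03:00.
15:15 local − 3h = 12:15 UTC.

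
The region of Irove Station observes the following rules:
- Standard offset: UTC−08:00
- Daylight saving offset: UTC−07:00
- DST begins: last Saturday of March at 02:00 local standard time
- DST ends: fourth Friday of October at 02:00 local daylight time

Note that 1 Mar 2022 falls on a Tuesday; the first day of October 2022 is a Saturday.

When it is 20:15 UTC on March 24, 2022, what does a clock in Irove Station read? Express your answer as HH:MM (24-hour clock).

12:15

1 March 2022 is a Tuesday, so Saturdays fall on 5, 12, 19, 26; the last is March 26.
1 October 2022 is a Saturday, so the first Friday is October 7 and the fourth is October 28.
At the standard offset (UTC−08:00), 20:15 UTC − 8h = 12:15 Irove Station standard time.
The standard-time date in Irove Station, March 24, 2022, does not fall between 26 March and 28 October, so daylight saving is not in effect and Irove Station is at UTC−08:00.
20:15 UTC − 8h = 12:15 local.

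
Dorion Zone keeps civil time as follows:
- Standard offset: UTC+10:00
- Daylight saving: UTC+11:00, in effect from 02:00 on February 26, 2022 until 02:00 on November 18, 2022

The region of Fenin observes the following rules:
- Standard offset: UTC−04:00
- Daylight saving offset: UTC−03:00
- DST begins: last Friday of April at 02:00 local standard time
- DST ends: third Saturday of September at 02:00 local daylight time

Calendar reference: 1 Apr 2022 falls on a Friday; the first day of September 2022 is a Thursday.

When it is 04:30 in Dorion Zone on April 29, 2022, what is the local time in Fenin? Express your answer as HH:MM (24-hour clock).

13:30

Daylight saving runs 26 February – 18 November; April 29, 2022 is inside that window, so Dorion Zone is at UTC+11:00.
04:30 Dorion Zone − 11h = 17:30 UTC (rolling into the previous day, 28 April 2022).
1 April 2022 is a Friday, so Fridays fall on 1, 8, 15, 22, 29; the last is April 29.
1 September 2022 is a Thursday, so the first Saturday is September 3 and the third is September 17.
At the standard offset (UTC−04:00), 17:30 UTC − 4h = 13:30 Fenin standard time.
The standard-time date in Fenin, April 28, 2022, does not fall between 29 April and 17 September, so daylight saving is not in effect and Fenin is at UTC−04:00.
17:30 UTC − 4h = 13:30 Fenin.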